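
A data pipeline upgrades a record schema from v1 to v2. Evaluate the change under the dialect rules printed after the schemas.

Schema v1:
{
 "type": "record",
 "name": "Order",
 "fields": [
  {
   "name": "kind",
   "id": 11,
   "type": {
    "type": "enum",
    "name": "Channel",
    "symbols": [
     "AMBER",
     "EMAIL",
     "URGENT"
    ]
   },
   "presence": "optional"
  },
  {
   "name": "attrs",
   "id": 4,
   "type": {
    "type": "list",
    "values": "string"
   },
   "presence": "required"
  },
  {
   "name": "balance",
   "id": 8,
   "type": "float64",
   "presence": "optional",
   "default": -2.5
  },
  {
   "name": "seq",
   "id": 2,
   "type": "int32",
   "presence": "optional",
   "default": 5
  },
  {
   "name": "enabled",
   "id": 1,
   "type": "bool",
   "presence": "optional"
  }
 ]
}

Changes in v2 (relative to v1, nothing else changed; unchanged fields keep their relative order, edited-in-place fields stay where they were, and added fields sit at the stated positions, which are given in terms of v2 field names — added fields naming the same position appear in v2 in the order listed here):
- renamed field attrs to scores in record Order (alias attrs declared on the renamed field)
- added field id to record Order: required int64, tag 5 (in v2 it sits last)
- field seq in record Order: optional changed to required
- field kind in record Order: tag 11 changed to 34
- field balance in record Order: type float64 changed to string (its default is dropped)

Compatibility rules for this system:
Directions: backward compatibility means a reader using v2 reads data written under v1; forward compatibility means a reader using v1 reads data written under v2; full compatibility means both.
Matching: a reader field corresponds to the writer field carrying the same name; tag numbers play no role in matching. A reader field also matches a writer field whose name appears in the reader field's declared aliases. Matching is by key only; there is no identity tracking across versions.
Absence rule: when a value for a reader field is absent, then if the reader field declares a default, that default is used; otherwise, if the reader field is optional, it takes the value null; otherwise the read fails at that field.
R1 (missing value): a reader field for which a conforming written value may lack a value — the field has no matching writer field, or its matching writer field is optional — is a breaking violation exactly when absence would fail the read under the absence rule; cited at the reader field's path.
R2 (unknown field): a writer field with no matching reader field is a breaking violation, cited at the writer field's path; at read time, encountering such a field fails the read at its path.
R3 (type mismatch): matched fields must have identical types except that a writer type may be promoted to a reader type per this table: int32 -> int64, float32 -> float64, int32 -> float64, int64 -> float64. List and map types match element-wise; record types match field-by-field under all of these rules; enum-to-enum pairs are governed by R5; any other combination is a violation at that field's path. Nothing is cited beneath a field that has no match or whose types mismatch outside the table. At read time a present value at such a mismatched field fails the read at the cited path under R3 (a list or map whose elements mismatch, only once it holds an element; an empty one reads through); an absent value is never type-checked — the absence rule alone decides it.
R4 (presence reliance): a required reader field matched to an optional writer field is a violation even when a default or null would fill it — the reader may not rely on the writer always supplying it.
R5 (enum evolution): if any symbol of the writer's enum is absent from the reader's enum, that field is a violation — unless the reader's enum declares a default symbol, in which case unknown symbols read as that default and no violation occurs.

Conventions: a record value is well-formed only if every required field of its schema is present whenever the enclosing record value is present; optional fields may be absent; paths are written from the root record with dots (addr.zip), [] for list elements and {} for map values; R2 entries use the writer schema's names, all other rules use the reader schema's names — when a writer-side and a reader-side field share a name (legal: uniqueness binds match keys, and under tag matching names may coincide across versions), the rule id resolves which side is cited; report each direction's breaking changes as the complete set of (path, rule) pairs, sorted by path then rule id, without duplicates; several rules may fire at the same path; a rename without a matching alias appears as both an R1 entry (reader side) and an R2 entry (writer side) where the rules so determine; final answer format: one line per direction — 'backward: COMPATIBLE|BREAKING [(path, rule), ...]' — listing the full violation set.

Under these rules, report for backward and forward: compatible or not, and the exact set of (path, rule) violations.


each type pair in Order: writer, then reader
backward on Order — v2 reading data written by v1:
  kind: Channel -> Channel, writer optional; from kind
  scores: list<string> -> list<string>, writer required; from attrs
  balance: float64 -> string, writer optional; from balance
  seq: int32 -> int32, writer optional; from seq
  enabled: bool -> bool, writer optional; from enabled
  id: no writer match
  breaking: (balance, R3)
  breaking: (id, R1)
  breaking: (seq, R4)
  => 3 violation(s): backward is BREAKING for Order
forward on Order — v1 reading data written by v2:
  kind: Channel -> Channel, writer optional; from kind
  attrs: no writer match
  balance: string -> float64, writer optional; from balance
  seq: int32 -> int32, writer required; from seq
  enabled: bool -> bool, writer optional; from enabled
  leftover writer field: scores
  leftover writer field: id
  breaking: (attrs, R1)
  breaking: (balance, R3)
  breaking: (id, R2)
  breaking: (scores, R2)
  => 4 violation(s): forward is BREAKING for Order

backward: BREAKING [(balance, R3), (id, R1), (seq, R4)]; forward: BREAKING [(attrs, R1), (balance, R3), (id, R2), (scores, R2)]


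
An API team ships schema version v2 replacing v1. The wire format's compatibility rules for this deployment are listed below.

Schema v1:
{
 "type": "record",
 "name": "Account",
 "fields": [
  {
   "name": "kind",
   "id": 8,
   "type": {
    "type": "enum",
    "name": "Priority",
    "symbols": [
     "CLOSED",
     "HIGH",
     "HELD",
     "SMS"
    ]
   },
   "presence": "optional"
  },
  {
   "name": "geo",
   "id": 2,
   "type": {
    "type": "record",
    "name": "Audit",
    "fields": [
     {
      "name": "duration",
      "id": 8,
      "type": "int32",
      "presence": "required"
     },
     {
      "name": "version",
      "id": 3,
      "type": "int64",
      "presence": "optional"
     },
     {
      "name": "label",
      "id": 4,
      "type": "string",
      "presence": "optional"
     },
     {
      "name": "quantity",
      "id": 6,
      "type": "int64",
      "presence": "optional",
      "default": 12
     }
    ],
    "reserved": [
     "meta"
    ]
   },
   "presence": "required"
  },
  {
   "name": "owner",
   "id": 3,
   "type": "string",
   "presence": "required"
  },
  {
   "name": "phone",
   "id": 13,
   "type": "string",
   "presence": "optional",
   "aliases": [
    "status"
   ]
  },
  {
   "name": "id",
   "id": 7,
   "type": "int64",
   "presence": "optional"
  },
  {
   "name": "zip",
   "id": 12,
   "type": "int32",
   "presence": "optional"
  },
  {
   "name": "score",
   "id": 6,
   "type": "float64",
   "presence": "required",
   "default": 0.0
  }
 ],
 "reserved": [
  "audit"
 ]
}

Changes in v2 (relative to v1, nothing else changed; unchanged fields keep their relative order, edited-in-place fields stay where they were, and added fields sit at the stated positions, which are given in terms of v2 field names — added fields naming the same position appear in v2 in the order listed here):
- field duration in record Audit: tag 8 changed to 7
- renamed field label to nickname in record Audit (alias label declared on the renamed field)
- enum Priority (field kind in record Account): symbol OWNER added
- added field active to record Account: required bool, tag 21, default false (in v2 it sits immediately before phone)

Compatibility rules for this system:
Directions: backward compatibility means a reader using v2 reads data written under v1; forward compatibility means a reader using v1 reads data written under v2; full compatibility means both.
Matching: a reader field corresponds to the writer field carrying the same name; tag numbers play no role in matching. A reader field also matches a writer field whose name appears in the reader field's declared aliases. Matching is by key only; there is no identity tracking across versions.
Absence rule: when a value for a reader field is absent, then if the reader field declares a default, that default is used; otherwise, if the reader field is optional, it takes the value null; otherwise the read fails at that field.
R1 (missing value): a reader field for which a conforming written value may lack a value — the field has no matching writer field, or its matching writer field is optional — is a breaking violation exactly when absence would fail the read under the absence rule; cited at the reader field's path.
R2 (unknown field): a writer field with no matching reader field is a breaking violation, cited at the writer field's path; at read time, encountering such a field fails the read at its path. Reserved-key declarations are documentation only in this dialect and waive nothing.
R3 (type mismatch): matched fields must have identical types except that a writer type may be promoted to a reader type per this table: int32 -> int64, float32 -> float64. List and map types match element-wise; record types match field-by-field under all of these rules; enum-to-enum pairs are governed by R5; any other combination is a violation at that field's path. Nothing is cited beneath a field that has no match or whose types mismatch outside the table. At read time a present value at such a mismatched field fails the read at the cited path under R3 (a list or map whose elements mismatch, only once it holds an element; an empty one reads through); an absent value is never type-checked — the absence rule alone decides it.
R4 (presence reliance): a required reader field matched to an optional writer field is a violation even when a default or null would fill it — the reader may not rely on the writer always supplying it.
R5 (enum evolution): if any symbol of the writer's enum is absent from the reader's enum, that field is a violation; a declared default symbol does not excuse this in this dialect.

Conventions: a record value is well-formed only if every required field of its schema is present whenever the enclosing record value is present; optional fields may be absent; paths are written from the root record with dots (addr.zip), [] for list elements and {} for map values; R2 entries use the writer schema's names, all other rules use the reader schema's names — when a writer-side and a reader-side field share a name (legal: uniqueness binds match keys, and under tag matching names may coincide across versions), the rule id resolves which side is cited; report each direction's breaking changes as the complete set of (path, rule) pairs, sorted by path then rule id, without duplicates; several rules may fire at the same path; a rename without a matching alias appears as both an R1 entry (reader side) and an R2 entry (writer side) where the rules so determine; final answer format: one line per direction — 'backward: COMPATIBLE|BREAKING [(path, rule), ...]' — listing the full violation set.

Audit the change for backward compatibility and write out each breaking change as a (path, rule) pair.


backward: COMPATIBLE []

each type pair in Account: writer, then reader
backward analysis of Account with v2 as reader and v1 as writer:
  Priority -> Priority, writer optional: kind aligns to kind
  Audit -> Audit, writer required: geo aligns to geo
  string -> string, writer required: owner aligns to owner
  active: no writer match
  string -> string, writer optional: phone aligns to phone
  int64 -> int64, writer optional: id aligns to id
  int32 -> int32, writer optional: zip aligns to zip
  float64 -> float64, writer required: score aligns to score
  int32 -> int32, writer required: geo.duration aligns to geo.duration
  int64 -> int64, writer optional: geo.version aligns to geo.version
  string -> string, writer optional: geo.nickname aligns to geo.label
  int64 -> int64, writer optional: geo.quantity aligns to geo.quantity
  => no violations; backward on Account: COMPATIBLE
ruling out the remaining Account differences:
  field duration in record Audit: tag 8 changed to 7 -> no rule fires on it in Account's dialect; the asked verdict holds
  renamed field label to nickname in record Audit (alias label declared on the renamed field) -> fires only in the forward direction of Account, which is not asked here
  enum Priority (field kind in record Account): symbol OWNER added -> fires only in the forward direction of Account, which is not asked here
  added field active to record Account: required bool, tag 21, default false (in v2 it sits immediately before phone) -> fires only in the forward direction of Account, which is not asked here


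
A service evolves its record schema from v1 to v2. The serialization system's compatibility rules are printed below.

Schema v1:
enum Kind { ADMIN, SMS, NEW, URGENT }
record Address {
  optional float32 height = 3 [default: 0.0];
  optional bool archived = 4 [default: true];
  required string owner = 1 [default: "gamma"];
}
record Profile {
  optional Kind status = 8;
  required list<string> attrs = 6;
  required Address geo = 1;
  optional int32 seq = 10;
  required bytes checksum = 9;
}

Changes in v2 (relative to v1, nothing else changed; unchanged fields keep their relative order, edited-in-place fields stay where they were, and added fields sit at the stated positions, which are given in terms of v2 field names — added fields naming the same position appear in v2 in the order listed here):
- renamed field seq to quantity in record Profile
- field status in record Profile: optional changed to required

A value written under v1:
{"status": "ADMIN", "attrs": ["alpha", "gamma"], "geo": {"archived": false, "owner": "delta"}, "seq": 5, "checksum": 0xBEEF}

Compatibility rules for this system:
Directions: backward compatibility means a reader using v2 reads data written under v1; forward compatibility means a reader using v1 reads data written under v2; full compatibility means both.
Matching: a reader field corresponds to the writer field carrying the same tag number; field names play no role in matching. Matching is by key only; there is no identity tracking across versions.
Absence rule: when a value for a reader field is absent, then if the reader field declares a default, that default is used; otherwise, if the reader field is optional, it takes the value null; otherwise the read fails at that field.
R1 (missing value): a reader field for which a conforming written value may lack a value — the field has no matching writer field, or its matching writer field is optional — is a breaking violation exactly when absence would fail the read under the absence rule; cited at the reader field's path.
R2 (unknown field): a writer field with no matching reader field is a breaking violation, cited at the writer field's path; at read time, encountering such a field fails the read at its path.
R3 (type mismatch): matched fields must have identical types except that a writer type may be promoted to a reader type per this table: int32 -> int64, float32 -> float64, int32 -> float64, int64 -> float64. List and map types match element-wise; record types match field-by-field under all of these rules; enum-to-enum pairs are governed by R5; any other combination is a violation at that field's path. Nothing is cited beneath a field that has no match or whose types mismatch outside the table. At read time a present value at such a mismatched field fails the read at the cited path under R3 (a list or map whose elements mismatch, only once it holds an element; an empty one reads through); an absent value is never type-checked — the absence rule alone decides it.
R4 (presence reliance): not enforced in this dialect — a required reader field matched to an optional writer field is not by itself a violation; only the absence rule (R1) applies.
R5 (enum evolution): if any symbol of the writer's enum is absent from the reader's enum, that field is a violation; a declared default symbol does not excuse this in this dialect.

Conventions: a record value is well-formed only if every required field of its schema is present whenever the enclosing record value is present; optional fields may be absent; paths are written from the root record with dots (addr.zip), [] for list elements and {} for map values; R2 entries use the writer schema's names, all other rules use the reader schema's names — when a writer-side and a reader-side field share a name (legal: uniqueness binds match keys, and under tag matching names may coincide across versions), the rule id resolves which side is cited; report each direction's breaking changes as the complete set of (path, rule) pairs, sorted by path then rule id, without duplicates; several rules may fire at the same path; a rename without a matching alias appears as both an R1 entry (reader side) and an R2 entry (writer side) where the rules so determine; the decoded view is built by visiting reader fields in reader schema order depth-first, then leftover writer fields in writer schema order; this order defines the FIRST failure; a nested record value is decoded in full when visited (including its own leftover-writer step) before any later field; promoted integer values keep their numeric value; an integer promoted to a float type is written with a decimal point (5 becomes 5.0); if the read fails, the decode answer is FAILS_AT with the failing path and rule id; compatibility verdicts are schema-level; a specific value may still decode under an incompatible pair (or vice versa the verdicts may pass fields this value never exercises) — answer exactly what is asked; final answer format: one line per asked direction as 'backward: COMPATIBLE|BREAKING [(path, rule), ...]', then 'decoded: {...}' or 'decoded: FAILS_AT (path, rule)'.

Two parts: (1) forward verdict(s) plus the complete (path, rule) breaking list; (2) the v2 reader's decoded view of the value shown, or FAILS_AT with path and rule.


forward: COMPATIBLE []; decoded: {"status": "ADMIN", "attrs": ["alpha", "gamma"], "geo": {"height": 0.0, "archived": false, "owner": "delta"}, "quantity": 5, "checksum": 0xBEEF}

in Profile below, arrows point writer -> reader
forward on Profile — v1 reading data written by v2:
  Kind -> Kind, writer required: status aligns to status
  list<string> -> list<string>, writer required: attrs aligns to attrs
  Address -> Address, writer required: geo aligns to geo
  int32 -> int32, writer optional: seq aligns to quantity
  bytes -> bytes, writer required: checksum aligns to checksum
  float32 -> float32, writer optional: geo.height aligns to geo.height
  bool -> bool, writer optional: geo.archived aligns to geo.archived
  string -> string, writer required: geo.owner aligns to geo.owner
  nothing fires on Profile: forward is COMPATIBLE
migrating the Profile value to v2:
  status := "ADMIN"
  attrs := ["alpha", "gamma"]
  geo.height := 0.0 (absent -> default)
  geo.archived := false
  geo.owner := "delta"
  quantity := 5 (from writer seq)
  checksum := 0xBEEF
  => decoded: {"status": "ADMIN", "attrs": ["alpha", "gamma"], "geo": {"height": 0.0, "archived": false, "owner": "delta"}, "quantity": 5, "checksum": 0xBEEF}
remaining Profile differences; none change what is asked:
  field status in record Profile: optional changed to required -> matters only for Profile's backward compatibility — outside the asked direction


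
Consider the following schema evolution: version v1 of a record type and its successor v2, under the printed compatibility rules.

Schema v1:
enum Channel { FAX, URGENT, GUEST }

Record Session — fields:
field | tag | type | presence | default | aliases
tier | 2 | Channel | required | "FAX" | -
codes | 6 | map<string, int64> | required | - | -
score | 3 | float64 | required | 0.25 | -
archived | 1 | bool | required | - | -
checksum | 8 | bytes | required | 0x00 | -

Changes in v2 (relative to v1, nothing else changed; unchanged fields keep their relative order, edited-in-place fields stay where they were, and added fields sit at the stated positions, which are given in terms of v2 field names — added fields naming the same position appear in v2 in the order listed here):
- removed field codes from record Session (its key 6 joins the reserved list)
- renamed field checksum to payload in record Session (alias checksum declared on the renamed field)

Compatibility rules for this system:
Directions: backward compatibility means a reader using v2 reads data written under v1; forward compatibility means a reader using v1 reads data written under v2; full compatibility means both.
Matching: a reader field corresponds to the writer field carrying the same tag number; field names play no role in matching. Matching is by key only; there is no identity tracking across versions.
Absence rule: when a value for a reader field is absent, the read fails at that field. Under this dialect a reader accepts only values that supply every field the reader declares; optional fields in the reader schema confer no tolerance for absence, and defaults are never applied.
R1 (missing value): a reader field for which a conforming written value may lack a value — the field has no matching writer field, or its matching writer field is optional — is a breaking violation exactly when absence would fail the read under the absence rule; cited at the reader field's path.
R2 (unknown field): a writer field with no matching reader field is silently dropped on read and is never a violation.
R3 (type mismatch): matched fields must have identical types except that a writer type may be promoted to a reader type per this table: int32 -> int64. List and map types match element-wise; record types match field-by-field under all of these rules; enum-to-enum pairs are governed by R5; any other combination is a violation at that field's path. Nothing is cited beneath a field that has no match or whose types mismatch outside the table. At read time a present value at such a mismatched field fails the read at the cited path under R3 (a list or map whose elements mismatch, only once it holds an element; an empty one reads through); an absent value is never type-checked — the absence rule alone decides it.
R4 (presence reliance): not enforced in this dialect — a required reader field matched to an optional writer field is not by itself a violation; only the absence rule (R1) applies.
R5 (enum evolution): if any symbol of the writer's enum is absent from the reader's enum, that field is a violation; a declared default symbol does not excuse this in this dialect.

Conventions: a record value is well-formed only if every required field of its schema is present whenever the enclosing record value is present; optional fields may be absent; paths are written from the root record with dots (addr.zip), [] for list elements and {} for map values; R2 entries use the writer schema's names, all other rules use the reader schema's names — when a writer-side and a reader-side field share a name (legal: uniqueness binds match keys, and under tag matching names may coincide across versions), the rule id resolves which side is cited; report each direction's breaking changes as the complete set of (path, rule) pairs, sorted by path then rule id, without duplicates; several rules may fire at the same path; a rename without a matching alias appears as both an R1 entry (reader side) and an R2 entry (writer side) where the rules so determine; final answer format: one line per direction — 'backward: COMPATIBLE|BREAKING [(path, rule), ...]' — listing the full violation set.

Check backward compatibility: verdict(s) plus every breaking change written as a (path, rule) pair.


backward: COMPATIBLE []

in Session below, arrows point writer -> reader
backward analysis of Session with v2 as reader and v1 as writer:
  writer required, Channel -> Channel: reader tier maps from writer tier
  writer required, float64 -> float64: reader score maps from writer score
  writer required, bool -> bool: reader archived maps from writer archived
  writer required, bytes -> bytes: reader payload maps from writer checksum
  codes (writer side), unknown to reader
  => backward verdict for Session: COMPATIBLE, no violations
ruling out the remaining Session differences:
  removed field codes from record Session (its key 6 joins the reserved list) -> fires only in the forward direction of Session, which is not asked here
  renamed field checksum to payload in record Session (alias checksum declared on the renamed field) -> no rule fires on it in Session's dialect; the asked verdict holds


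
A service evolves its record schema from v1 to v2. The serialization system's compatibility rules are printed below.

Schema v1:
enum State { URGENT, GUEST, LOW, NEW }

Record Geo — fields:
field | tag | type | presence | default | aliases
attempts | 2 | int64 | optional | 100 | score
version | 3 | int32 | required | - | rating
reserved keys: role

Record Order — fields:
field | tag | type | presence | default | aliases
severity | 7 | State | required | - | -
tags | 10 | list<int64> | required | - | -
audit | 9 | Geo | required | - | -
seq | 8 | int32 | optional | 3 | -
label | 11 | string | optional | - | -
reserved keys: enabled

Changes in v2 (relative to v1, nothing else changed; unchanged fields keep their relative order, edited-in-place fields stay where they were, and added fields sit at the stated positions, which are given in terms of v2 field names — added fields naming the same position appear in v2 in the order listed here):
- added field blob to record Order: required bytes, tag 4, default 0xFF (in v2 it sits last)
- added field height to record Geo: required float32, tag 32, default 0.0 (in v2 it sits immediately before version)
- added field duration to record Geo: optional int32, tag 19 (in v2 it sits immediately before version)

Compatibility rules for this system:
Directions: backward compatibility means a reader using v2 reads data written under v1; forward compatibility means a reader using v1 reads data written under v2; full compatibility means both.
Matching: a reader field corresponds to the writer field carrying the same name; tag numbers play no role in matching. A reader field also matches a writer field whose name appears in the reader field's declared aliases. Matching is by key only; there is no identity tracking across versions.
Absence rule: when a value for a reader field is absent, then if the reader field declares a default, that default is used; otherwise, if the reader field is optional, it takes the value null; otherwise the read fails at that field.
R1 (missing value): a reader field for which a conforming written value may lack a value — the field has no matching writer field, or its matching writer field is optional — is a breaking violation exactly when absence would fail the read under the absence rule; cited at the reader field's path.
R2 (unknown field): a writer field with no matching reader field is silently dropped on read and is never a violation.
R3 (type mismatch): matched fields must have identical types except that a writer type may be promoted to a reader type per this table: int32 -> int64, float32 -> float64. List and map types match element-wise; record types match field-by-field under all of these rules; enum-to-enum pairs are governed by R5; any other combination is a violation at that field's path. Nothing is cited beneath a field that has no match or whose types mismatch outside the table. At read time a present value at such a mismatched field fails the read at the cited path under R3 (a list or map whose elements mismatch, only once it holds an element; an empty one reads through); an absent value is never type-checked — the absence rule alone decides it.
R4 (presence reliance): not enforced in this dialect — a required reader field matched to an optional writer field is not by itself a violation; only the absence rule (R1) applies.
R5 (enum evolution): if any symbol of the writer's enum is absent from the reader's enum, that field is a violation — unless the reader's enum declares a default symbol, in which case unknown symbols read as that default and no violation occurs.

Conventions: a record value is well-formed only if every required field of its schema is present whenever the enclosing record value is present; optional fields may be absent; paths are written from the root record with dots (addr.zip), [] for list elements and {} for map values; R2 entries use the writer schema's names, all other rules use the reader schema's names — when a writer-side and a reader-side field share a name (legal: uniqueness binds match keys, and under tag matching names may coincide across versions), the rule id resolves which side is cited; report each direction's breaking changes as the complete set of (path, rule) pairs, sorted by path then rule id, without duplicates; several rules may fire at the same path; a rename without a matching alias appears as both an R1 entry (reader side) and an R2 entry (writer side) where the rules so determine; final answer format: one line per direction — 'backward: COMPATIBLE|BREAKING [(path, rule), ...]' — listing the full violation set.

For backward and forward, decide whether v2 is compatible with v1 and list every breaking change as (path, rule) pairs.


backward: COMPATIBLE []; forward: COMPATIBLE []

in Order below, arrows point writer -> reader
backward on Order — v2 reading data written by v1:
  severity: State -> State, writer required; from severity
  tags: list<int64> -> list<int64>, writer required; from tags
  audit: Geo -> Geo, writer required; from audit
  seq: int32 -> int32, writer optional; from seq
  label: string -> string, writer optional; from label
  blob: no writer match
  audit.attempts: int64 -> int64, writer optional; from audit.attempts
  audit.height: no writer match
  audit.duration: no writer match
  audit.version: int32 -> int32, writer required; from audit.version
  nothing fires on Order: backward is COMPATIBLE
forward on Order — v1 reading data written by v2:
  severity: State -> State, writer required; from severity
  tags: list<int64> -> list<int64>, writer required; from tags
  audit: Geo -> Geo, writer required; from audit
  seq: int32 -> int32, writer optional; from seq
  label: string -> string, writer optional; from label
  writer field blob has no reader counterpart
  audit.attempts: int64 -> int64, writer optional; from audit.attempts
  audit.version: int32 -> int32, writer required; from audit.version
  writer field audit.height has no reader counterpart
  writer field audit.duration has no reader counterpart
  nothing fires on Order: forward is COMPATIBLE


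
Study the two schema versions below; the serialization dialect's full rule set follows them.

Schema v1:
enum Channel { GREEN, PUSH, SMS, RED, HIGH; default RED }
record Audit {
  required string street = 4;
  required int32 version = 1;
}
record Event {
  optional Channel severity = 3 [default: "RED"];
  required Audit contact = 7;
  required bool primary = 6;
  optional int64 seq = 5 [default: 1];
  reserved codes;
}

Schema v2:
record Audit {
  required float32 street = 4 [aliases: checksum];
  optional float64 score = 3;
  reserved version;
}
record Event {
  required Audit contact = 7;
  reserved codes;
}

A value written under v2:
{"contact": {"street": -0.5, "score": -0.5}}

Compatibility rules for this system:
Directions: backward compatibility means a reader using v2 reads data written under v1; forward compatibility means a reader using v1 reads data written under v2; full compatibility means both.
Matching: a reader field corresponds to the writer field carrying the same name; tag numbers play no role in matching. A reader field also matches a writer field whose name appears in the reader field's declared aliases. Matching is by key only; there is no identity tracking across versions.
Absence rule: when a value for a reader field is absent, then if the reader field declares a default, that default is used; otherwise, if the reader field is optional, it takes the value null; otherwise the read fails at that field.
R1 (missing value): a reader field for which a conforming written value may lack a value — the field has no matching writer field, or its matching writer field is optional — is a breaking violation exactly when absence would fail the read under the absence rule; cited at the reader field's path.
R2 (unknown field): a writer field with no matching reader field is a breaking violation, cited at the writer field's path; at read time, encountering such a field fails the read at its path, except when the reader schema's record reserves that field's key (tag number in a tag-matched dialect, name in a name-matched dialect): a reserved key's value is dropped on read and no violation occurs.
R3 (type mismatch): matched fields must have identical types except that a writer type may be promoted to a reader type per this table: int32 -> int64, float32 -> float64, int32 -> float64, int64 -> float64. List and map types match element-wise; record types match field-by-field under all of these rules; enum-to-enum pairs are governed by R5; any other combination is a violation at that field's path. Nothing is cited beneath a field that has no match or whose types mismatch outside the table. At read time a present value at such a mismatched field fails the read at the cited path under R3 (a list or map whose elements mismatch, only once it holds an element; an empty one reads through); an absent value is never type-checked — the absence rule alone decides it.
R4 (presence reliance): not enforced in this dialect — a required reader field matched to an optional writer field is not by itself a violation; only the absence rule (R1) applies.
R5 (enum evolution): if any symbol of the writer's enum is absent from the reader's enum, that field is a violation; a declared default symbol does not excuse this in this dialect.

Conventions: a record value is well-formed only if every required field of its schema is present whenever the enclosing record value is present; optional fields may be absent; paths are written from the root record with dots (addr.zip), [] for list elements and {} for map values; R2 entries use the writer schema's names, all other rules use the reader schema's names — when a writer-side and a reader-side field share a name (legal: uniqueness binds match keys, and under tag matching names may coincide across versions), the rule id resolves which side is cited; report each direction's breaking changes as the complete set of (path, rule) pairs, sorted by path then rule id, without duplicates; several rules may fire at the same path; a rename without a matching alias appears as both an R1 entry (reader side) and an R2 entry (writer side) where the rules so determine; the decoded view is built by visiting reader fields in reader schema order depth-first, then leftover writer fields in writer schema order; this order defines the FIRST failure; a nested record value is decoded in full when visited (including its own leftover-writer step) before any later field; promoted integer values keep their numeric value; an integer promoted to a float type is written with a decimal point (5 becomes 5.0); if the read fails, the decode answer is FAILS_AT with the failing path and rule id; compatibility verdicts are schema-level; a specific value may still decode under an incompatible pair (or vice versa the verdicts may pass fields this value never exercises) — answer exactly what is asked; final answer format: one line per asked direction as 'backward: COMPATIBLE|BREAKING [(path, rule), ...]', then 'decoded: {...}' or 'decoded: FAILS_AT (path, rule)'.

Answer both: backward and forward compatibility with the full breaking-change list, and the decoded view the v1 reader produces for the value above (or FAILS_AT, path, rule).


arrows below run writer -> reader for Event
checking backward for Event: reader v2 against writer v1:
  contact: Audit -> Audit, writer required; from contact
  writer severity: unknown to reader
  writer primary: unknown to reader
  writer seq: unknown to reader
  contact.street: string -> float32, writer required; from contact.street
  contact.score: no writer match
  writer contact.version: unknown to reader
  rule R3 violated at contact.street
  rule R2 violated at primary
  rule R2 violated at seq
  rule R2 violated at severity
  => 4 violation(s): backward is BREAKING for Event
checking forward for Event: reader v1 against writer v2:
  severity: no writer match
  contact: Audit -> Audit, writer required; from contact
  primary: no writer match
  seq: no writer match
  contact.street: float32 -> string, writer required; from contact.street
  contact.version: no writer match
  writer contact.score: unknown to reader
  rule R2 violated at contact.score
  rule R3 violated at contact.street
  rule R1 violated at contact.version
  rule R1 violated at primary
  => 4 violation(s): forward is BREAKING for Event
decode (reader v1):
  severity := "RED" (absent -> default)
  read fails at contact.street under R3
  => FAILS_AT (contact.street, R3)

backward: BREAKING [(contact.street, R3), (primary, R2), (seq, R2), (severity, R2)]; forward: BREAKING [(contact.score, R2), (contact.street, R3), (contact.version, R1), (primary, R1)]; decoded: FAILS_AT (contact.street, R3)


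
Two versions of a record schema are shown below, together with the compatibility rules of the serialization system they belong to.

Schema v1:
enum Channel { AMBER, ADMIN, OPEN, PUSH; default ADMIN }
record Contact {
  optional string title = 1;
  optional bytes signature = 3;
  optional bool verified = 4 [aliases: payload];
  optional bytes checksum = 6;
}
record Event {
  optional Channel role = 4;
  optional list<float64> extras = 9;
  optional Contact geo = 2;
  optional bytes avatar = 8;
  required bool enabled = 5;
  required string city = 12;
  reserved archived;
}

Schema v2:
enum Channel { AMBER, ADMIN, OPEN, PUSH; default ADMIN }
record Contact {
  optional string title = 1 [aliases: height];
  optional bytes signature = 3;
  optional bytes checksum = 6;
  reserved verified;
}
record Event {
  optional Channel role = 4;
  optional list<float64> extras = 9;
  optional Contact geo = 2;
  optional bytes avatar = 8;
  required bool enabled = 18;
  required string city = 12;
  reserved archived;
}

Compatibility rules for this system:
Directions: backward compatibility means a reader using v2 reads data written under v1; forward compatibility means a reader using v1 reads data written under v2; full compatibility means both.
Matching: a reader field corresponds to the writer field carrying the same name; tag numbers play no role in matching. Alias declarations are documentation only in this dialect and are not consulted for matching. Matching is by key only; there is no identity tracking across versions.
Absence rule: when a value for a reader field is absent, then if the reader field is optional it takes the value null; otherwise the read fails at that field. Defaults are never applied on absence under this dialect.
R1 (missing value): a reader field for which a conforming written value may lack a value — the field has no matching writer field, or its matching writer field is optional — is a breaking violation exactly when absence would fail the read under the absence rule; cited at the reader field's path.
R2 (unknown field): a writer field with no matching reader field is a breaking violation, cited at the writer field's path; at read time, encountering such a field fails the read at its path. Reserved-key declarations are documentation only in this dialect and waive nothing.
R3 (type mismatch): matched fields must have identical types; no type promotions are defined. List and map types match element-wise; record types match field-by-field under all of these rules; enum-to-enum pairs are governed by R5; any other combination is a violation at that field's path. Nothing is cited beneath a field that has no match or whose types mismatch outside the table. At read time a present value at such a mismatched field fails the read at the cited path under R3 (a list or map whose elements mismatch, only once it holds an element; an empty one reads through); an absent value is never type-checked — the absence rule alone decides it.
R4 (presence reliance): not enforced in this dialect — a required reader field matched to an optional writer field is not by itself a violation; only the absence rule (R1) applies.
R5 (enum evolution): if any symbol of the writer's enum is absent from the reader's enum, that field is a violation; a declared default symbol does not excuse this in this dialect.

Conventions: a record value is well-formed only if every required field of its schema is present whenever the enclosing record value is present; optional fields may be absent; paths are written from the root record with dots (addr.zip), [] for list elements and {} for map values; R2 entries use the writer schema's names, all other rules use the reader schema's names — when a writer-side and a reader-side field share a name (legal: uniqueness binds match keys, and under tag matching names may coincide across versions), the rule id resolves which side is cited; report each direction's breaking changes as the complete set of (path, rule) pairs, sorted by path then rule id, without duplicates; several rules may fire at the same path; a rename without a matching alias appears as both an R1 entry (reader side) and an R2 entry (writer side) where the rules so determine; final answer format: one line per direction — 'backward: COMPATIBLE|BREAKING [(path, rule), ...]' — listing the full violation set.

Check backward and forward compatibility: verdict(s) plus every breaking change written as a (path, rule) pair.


in Event below, arrows point writer -> reader
backward pass over Event, reader schema v2, writer schema v1:
  writer optional, Channel -> Channel: reader role maps from writer role
  writer optional, list<float64> -> list<float64>: reader extras maps from writer extras
  writer optional, Contact -> Contact: reader geo maps from writer geo
  writer optional, bytes -> bytes: reader avatar maps from writer avatar
  writer required, bool -> bool: reader enabled maps from writer enabled
  writer required, string -> string: reader city maps from writer city
  writer optional, string -> string: reader geo.title maps from writer geo.title
  writer optional, bytes -> bytes: reader geo.signature maps from writer geo.signature
  writer optional, bytes -> bytes: reader geo.checksum maps from writer geo.checksum
  writer field geo.verified has no reader counterpart
  breaking: (geo.verified, R2)
  => backward verdict for Event: BREAKING, 1 violation(s)
forward pass over Event, reader schema v1, writer schema v2:
  writer optional, Channel -> Channel: reader role maps from writer role
  writer optional, list<float64> -> list<float64>: reader extras maps from writer extras
  writer optional, Contact -> Contact: reader geo maps from writer geo
  writer optional, bytes -> bytes: reader avatar maps from writer avatar
  writer required, bool -> bool: reader enabled maps from writer enabled
  writer required, string -> string: reader city maps from writer city
  writer optional, string -> string: reader geo.title maps from writer geo.title
  writer optional, bytes -> bytes: reader geo.signature maps from writer geo.signature
  no writer field matches reader geo.verified
  writer optional, bytes -> bytes: reader geo.checksum maps from writer geo.checksum
  => forward: COMPATIBLE

backward: BREAKING [(geo.verified, R2)]; forward: COMPATIBLE []
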